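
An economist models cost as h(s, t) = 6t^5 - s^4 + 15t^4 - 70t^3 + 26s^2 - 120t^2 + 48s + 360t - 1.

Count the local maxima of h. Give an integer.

h separates as a function of s plus a function of t, so ∇h=0 decouples.
∂h/∂s = -4(s - 4)(s + 1)(s + 3) = 0 at s ∈ {-3, -1, 4}; ∂h/∂t = 30(t - 2)(t - 1)(t + 2)(t + 3) = 0 at t ∈ {-3, -2, 1, 2}.
The Hessian is diagonal: diag(h_ss, h_tt). Second derivatives: h_ss(-3)=-56, h_ss(-1)=40, h_ss(4)=-140; h_tt(-3)=-600, h_tt(-2)=360, h_tt(1)=-360, h_tt(2)=600.
Local maxima occur where both diagonal entries negative: (-3, -3), (-3, 1), (4, -3), (4, 1). Count: 4.

4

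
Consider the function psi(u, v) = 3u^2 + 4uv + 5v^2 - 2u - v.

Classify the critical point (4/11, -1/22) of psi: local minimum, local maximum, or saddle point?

local minimum

The Hessian of psi is constant: H = [[6, 4], [4, 10]].
det(H) = 6·10 − 4² = 44.
det(H) > 0 and tr(H) = 16 > 0, so H is positive definite and the point is a local minimum.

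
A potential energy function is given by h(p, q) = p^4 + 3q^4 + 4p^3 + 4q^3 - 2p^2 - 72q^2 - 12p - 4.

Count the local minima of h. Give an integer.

4

h separates as a function of p plus a function of q, so ∇h=0 decouples.
∂h/∂p = 4(p - 1)(p + 1)(p + 3) = 0 at p ∈ {-3, -1, 1}; ∂h/∂q = 12q(q - 3)(q + 4) = 0 at q ∈ {-4, 0, 3}.
The Hessian is diagonal: diag(h_pp, h_qq). Second derivatives: h_pp(-3)=32, h_pp(-1)=-16, h_pp(1)=32; h_qq(-4)=336, h_qq(0)=-144, h_qq(3)=252.
Local minima occur where both diagonal entries positive: (-3, -4), (-3, 3), (1, -4), (1, 3). Count: 4.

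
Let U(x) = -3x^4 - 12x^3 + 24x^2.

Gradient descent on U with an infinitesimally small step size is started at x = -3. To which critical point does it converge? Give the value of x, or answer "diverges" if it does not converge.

0

U'(x) = -12x(x - 1)(x + 4), so U'(-3) = -144.
Gradient descent moves in the -U' direction, i.e. x is increasing.
The nearest critical point in that direction is x = 0, where U'' = 48 > 0 (a local minimum). The iterate converges there.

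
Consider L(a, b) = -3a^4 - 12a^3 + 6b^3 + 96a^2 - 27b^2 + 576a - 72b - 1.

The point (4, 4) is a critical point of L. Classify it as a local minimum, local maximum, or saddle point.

saddle point

The mixed partial ∂²L/∂a∂b is 0, so the Hessian at any point is diag(L_aa, L_bb) = diag(12(-3a^2 - 6a + 16), 18(2b - 3)).
At (4, 4): H = diag(-672, 90).
The eigenvalues have opposite signs, so H is indefinite: a saddle point.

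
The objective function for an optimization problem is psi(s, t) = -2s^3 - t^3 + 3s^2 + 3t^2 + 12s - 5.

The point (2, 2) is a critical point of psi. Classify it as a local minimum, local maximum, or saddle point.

The mixed partial ∂²psi/∂s∂t is 0, so the Hessian at any point is diag(psi_ss, psi_tt) = diag(6(-2s + 1), 6(-t + 1)).
At (2, 2): H = diag(-18, -6).
Both eigenvalues are negative, so H is negative definite: a local maximum.

local maximum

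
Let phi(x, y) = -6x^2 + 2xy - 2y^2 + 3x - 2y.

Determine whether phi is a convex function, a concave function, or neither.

concave

phi is quadratic, so its Hessian is the constant matrix H = [[-12, 2], [2, -4]].
det(H) = 44, tr(H) = -16.
det(H) > 0 and tr(H) < 0, so H is negative definite everywhere: concave.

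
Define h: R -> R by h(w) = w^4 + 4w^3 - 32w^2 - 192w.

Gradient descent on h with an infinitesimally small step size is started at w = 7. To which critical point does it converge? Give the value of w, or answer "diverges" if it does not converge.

h'(w) = 4(w - 4)(w + 3)(w + 4), so h'(7) = 1320.
Gradient descent moves in the -h' direction, i.e. w is decreasing.
The nearest critical point in that direction is w = 4, where h'' = 224 > 0 (a local minimum). The iterate converges there.

4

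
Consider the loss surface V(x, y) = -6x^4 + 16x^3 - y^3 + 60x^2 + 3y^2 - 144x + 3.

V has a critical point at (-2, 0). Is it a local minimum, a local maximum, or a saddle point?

The mixed partial ∂²V/∂x∂y is 0, so the Hessian at any point is diag(V_xx, V_yy) = diag(24(-3x^2 + 4x + 5), 6(-y + 1)).
At (-2, 0): H = diag(-360, 6).
The eigenvalues have opposite signs, so H is indefinite: a saddle point.

saddle point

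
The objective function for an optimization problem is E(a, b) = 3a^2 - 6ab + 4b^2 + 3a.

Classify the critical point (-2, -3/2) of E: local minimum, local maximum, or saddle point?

local minimum

The Hessian of E is constant: H = [[6, -6], [-6, 8]].
det(H) = 6·8 − (-6)² = 12.
det(H) > 0 and tr(H) = 14 > 0, so H is positive definite and the point is a local minimum.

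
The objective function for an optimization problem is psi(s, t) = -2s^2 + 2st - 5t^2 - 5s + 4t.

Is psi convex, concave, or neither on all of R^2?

concave

psi is quadratic, so its Hessian is the constant matrix H = [[-4, 2], [2, -10]].
det(H) = 36, tr(H) = -14.
det(H) > 0 and tr(H) < 0, so H is negative definite everywhere: concave.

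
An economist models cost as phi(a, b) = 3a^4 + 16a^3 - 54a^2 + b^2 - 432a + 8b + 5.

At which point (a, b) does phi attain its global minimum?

phi(a,b) separates as P(a) + Q(b) + 5, so its minimum is min P + min Q + 5.
P'(a) = 12(a - 3)(a + 3)(a + 4) vanishes at a ∈ {-4, -3, 3}; Q'(b) = 2b + 8 vanishes at b ∈ {-4}.
Local minima of P (where P''>0): P(-4)=608, P(3)=-1107. Local minima of Q: Q(-4)=-16.
So the global minimum of phi is P(3) + Q(-4) + 5 = -1107 − 16 + 5 = -1118, attained at (3, -4).

(3, -4)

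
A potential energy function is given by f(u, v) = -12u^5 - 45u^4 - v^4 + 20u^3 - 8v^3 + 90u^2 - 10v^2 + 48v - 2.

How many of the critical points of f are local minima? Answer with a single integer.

f separates as a function of u plus a function of v, so ∇f=0 decouples.
∂f/∂u = -60u(u - 1)(u + 1)(u + 3) = 0 at u ∈ {-3, -1, 0, 1}; ∂f/∂v = -4(v - 1)(v + 3)(v + 4) = 0 at v ∈ {-4, -3, 1}.
The Hessian is diagonal: diag(f_uu, f_vv). Second derivatives: f_uu(-3)=1440, f_uu(-1)=-240, f_uu(0)=180, f_uu(1)=-480; f_vv(-4)=-20, f_vv(-3)=16, f_vv(1)=-80.
Local minima occur where both diagonal entries positive: (-3, -3), (0, -3). Count: 2.

2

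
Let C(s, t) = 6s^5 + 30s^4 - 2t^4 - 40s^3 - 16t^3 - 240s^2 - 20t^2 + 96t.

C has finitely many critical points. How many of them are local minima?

C separates as a function of s plus a function of t, so ∇C=0 decouples.
∂C/∂s = 30s(s - 2)(s + 2)(s + 4) = 0 at s ∈ {-4, -2, 0, 2}; ∂C/∂t = -8(t - 1)(t + 3)(t + 4) = 0 at t ∈ {-4, -3, 1}.
The Hessian is diagonal: diag(C_ss, C_tt). Second derivatives: C_ss(-4)=-1440, C_ss(-2)=480, C_ss(0)=-480, C_ss(2)=1440; C_tt(-4)=-40, C_tt(-3)=32, C_tt(1)=-160.
Local minima occur where both diagonal entries positive: (-2, -3), (2, -3). Count: 2.

2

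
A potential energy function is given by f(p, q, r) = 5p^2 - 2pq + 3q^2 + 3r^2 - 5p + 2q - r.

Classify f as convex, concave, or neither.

f is quadratic, so its Hessian is the constant matrix H = [[10, -2, 0], [-2, 6, 0], [0, 0, 6]].
Leading principal minors: 10, 56, 336.
All positive ⇒ H ≻ 0 ⇒ convex.

convex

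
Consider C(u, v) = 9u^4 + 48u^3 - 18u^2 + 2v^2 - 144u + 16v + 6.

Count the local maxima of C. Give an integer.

0

C separates as a function of u plus a function of v, so ∇C=0 decouples.
∂C/∂u = 36(u - 1)(u + 1)(u + 4) = 0 at u ∈ {-4, -1, 1}; ∂C/∂v = 4(v + 4) = 0 at v ∈ {-4}.
The Hessian is diagonal: diag(C_uu, C_vv). Second derivatives: C_uu(-4)=540, C_uu(-1)=-216, C_uu(1)=360; C_vv(-4)=4.
Local maxima occur where both diagonal entries negative: none. Count: 0.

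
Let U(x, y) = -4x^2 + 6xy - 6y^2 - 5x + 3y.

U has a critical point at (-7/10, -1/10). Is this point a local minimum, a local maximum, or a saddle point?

The Hessian of U is constant: H = [[-8, 6], [6, -12]].
det(H) = (-8)·(-12) − 6² = 60.
det(H) > 0 and tr(H) = -20 < 0, so H is negative definite and the point is a local maximum.

local maximum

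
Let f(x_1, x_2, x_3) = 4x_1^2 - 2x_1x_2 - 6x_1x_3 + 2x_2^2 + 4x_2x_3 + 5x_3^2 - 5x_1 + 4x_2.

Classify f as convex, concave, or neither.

convex

f is quadratic, so its Hessian is the constant matrix H = [[8, -2, -6], [-2, 4, 4], [-6, 4, 10]].
Leading principal minors: 8, 28, 104.
All positive ⇒ H ≻ 0 ⇒ convex.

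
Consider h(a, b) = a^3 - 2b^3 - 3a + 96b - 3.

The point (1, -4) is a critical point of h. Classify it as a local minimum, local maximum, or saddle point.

The mixed partial ∂²h/∂a∂b is 0, so the Hessian at any point is diag(h_aa, h_bb) = diag(6a, -12b).
At (1, -4): H = diag(6, 48).
Both eigenvalues are positive, so H is positive definite: a local minimum.

local minimum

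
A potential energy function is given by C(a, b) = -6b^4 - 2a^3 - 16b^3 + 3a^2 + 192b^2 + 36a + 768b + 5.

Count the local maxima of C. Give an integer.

C separates as a function of a plus a function of b, so ∇C=0 decouples.
∂C/∂a = -6(a - 3)(a + 2) = 0 at a ∈ {-2, 3}; ∂C/∂b = -24(b - 4)(b + 2)(b + 4) = 0 at b ∈ {-4, -2, 4}.
The Hessian is diagonal: diag(C_aa, C_bb). Second derivatives: C_aa(-2)=30, C_aa(3)=-30; C_bb(-4)=-384, C_bb(-2)=288, C_bb(4)=-1152.
Local maxima occur where both diagonal entries negative: (3, -4), (3, 4). Count: 2.

2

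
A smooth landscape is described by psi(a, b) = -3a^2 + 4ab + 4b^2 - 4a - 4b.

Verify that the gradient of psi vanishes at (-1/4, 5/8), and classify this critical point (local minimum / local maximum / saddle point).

saddle point

∇psi = (-6a + 4b - 4, 4a + 8b - 4); substituting (-1/4, 5/8) gives ∇psi = (0, 0), so (-1/4, 5/8) is indeed a critical point.
The Hessian of psi is constant: H = [[-6, 4], [4, 8]].
det(H) = (-6)·8 − 4² = -64.
Since det(H) < 0, H is indefinite and the critical point is a saddle point.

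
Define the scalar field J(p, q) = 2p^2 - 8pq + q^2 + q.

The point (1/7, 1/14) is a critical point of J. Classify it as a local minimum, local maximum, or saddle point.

The Hessian of J is constant: H = [[4, -8], [-8, 2]].
det(H) = 4·2 − (-8)² = -56.
Since det(H) < 0, H is indefinite and the critical point is a saddle point.

saddle point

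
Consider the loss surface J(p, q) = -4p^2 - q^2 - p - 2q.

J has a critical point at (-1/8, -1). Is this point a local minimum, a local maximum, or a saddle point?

local maximum

The Hessian of J is constant: H = [[-8, 0], [0, -2]].
det(H) = (-8)·(-2) − 0² = 16.
det(H) > 0 and tr(H) = -10 < 0, so H is negative definite and the point is a local maximum.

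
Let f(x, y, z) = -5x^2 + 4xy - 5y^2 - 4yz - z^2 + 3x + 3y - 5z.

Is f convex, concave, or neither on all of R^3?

concave

f is quadratic, so its Hessian is the constant matrix H = [[-10, 4, 0], [4, -10, -4], [0, -4, -2]].
Leading principal minors: -10, 84, -8.
Signs alternate −, +, − ⇒ H ≺ 0 ⇒ concave.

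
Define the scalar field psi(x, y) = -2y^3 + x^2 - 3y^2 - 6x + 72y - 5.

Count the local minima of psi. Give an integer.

psi separates as a function of x plus a function of y, so ∇psi=0 decouples.
∂psi/∂x = 2(x - 3) = 0 at x ∈ {3}; ∂psi/∂y = -6(y - 3)(y + 4) = 0 at y ∈ {-4, 3}.
The Hessian is diagonal: diag(psi_xx, psi_yy). Second derivatives: psi_xx(3)=2; psi_yy(-4)=42, psi_yy(3)=-42.
Local minima occur where both diagonal entries positive: (3, -4). Count: 1.

1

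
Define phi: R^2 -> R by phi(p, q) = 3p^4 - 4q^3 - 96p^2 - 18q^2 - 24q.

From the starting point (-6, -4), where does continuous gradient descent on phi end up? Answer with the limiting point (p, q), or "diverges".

(-4, -2)

phi is separable, so gradient descent decouples: p follows -∂phi/∂p, q follows -∂phi/∂q.
∂phi/∂p = 12p(p - 4)(p + 4); at p=-6 this is -1440, so p increases.
∂phi/∂q = -12(q + 1)(q + 2); at q=-4 this is -72, so q increases.
p converges to its nearest critical value -4 (a local min of the p-part); q converges to -2. The iterate converges to (-4, -2).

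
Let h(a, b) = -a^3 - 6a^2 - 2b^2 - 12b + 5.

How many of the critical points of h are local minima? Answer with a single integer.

0

h separates as a function of a plus a function of b, so ∇h=0 decouples.
∂h/∂a = -3a(a + 4) = 0 at a ∈ {-4, 0}; ∂h/∂b = -4(b + 3) = 0 at b ∈ {-3}.
The Hessian is diagonal: diag(h_aa, h_bb). Second derivatives: h_aa(-4)=12, h_aa(0)=-12; h_bb(-3)=-4.
Local minima occur where both diagonal entries positive: none. Count: 0.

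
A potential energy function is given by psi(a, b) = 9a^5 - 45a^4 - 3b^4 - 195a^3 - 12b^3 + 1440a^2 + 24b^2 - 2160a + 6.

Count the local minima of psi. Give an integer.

2

psi separates as a function of a plus a function of b, so ∇psi=0 decouples.
∂psi/∂a = 45(a - 4)(a - 3)(a - 1)(a + 4) = 0 at a ∈ {-4, 1, 3, 4}; ∂psi/∂b = -12b(b - 1)(b + 4) = 0 at b ∈ {-4, 0, 1}.
The Hessian is diagonal: diag(psi_aa, psi_bb). Second derivatives: psi_aa(-4)=-12600, psi_aa(1)=1350, psi_aa(3)=-630, psi_aa(4)=1080; psi_bb(-4)=-240, psi_bb(0)=48, psi_bb(1)=-60.
Local minima occur where both diagonal entries positive: (1, 0), (4, 0). Count: 2.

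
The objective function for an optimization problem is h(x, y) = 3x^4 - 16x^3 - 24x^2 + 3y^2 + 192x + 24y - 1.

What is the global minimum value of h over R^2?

h(x,y) separates as P(x) + Q(y) − 1, so its minimum is min P + min Q − 1.
P'(x) = 12(x - 4)(x - 2)(x + 2) vanishes at x ∈ {-2, 2, 4}; Q'(y) = 6y + 24 vanishes at y ∈ {-4}.
Local minima of P (where P''>0): P(-2)=-304, P(4)=128. Local minima of Q: Q(-4)=-48.
So the global minimum of h is P(-2) + Q(-4) − 1 = -304 − 48 − 1 = -353, attained at (-2, -4).

-353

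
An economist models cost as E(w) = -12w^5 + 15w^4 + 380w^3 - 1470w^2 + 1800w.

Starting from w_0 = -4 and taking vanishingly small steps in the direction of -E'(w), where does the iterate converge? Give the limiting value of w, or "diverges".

E'(w) = -60(w - 3)(w - 2)(w - 1)(w + 5), so E'(-4) = 12600.
Gradient descent moves in the -E' direction, i.e. w is decreasing.
The nearest critical point in that direction is w = -5, where E'' = 20160 > 0 (a local minimum). The iterate converges there.

-5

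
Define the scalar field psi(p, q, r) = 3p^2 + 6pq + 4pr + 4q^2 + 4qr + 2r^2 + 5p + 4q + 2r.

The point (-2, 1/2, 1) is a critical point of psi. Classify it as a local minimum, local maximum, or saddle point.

local minimum

The Hessian is constant: H = [[6, 6, 4], [6, 8, 4], [4, 4, 4]].
Leading principal minors: Δ₁ = 6, Δ₂ = 12, Δ₃ = 16.
All leading minors are positive, so H is positive definite: a local minimum.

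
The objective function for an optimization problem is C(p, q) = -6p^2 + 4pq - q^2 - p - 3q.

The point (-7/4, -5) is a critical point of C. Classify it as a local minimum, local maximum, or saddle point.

local maximum

The Hessian of C is constant: H = [[-12, 4], [4, -2]].
det(H) = (-12)·(-2) − 4² = 8.
det(H) > 0 and tr(H) = -14 < 0, so H is negative definite and the point is a local maximum.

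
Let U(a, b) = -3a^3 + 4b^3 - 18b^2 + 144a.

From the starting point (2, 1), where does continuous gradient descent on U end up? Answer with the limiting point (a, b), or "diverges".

(-4, 3)

U is separable, so gradient descent decouples: a follows -∂U/∂a, b follows -∂U/∂b.
∂U/∂a = -9(a - 4)(a + 4); at a=2 this is 108, so a decreases.
∂U/∂b = 12b(b - 3); at b=1 this is -24, so b increases.
a converges to its nearest critical value -4 (a local min of the a-part); b converges to 3. The iterate converges to (-4, 3).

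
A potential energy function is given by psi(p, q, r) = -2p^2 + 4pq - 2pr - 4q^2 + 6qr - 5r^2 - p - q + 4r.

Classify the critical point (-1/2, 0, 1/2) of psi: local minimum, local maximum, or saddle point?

The Hessian is constant: H = [[-4, 4, -2], [4, -8, 6], [-2, 6, -10]].
Leading principal minors: Δ₁ = -4, Δ₂ = 16, Δ₃ = -80.
The minors alternate sign starting negative (−, +, −), so H is negative definite: a local maximum.

local maximum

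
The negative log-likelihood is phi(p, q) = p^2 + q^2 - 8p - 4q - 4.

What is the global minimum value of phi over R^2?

-24

phi(p,q) separates as A(p) + B(q) − 4, so its minimum is min A + min B − 4.
A'(p) = 2p - 8 vanishes at p ∈ {4}; B'(q) = 2q - 4 vanishes at q ∈ {2}.
Local minima of A (where A''>0): A(4)=-16. Local minima of B: B(2)=-4.
So the global minimum of phi is A(4) + B(2) − 4 = -16 − 4 − 4 = -24, attained at (4, 2).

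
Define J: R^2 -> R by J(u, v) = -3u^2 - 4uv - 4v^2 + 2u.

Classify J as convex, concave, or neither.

J is quadratic, so its Hessian is the constant matrix H = [[-6, -4], [-4, -8]].
det(H) = 32, tr(H) = -14.
det(H) > 0 and tr(H) < 0, so H is negative definite everywhere: concave.

concave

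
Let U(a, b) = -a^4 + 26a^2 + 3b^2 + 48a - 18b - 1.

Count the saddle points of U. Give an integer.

2

U separates as a function of a plus a function of b, so ∇U=0 decouples.
∂U/∂a = -4(a - 4)(a + 1)(a + 3) = 0 at a ∈ {-3, -1, 4}; ∂U/∂b = 6(b - 3) = 0 at b ∈ {3}.
The Hessian is diagonal: diag(U_aa, U_bb). Second derivatives: U_aa(-3)=-56, U_aa(-1)=40, U_aa(4)=-140; U_bb(3)=6.
Saddle points occur where the two diagonal entries have opposite signs: (-3, 3), (4, 3). Count: 2.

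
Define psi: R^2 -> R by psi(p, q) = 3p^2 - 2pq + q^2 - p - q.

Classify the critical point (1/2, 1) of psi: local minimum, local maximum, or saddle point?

local minimum

The Hessian of psi is constant: H = [[6, -2], [-2, 2]].
det(H) = 6·2 − (-2)² = 8.
det(H) > 0 and tr(H) = 8 > 0, so H is positive definite and the point is a local minimum.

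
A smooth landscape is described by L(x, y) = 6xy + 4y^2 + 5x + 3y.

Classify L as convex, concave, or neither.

L is quadratic, so its Hessian is the constant matrix H = [[0, 6], [6, 8]].
det(H) = -36, tr(H) = 8.
det(H) < 0, so H is indefinite: neither convex nor concave.

neither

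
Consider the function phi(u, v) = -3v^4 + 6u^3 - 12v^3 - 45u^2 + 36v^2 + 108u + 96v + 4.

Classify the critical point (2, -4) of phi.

The mixed partial ∂²phi/∂u∂v is 0, so the Hessian at any point is diag(phi_uu, phi_vv) = diag(18(2u - 5), 36(-v^2 - 2v + 2)).
At (2, -4): H = diag(-18, -216).
Both eigenvalues are negative, so H is negative definite: a local maximum.

local maximum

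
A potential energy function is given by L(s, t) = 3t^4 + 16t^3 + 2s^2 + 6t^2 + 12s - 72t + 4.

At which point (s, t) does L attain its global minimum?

L(s,t) separates as P(s) + Q(t) + 4, so its minimum is min P + min Q + 4.
P'(s) = 4s + 12 vanishes at s ∈ {-3}; Q'(t) = 12(t - 1)(t + 2)(t + 3) vanishes at t ∈ {-3, -2, 1}.
Local minima of P (where P''>0): P(-3)=-18. Local minima of Q: Q(-3)=81, Q(1)=-47.
So the global minimum of L is P(-3) + Q(1) + 4 = -18 − 47 + 4 = -61, attained at (-3, 1).

(-3, 1)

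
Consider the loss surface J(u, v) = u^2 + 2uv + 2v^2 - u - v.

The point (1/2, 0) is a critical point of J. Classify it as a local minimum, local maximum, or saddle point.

local minimum

The Hessian of J is constant: H = [[2, 2], [2, 4]].
det(H) = 2·4 − 2² = 4.
det(H) > 0 and tr(H) = 6 > 0, so H is positive definite and the point is a local minimum.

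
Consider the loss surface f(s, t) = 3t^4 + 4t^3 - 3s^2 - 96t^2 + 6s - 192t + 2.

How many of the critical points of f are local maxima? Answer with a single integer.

1

f separates as a function of s plus a function of t, so ∇f=0 decouples.
∂f/∂s = -6(s - 1) = 0 at s ∈ {1}; ∂f/∂t = 12(t - 4)(t + 1)(t + 4) = 0 at t ∈ {-4, -1, 4}.
The Hessian is diagonal: diag(f_ss, f_tt). Second derivatives: f_ss(1)=-6; f_tt(-4)=288, f_tt(-1)=-180, f_tt(4)=480.
Local maxima occur where both diagonal entries negative: (1, -1). Count: 1.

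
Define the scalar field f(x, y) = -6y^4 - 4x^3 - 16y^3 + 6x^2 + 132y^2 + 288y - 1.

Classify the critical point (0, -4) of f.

saddle point

The mixed partial ∂²f/∂x∂y is 0, so the Hessian at any point is diag(f_xx, f_yy) = diag(12(-2x + 1), 24(-3y^2 - 4y + 11)).
At (0, -4): H = diag(12, -504).
The eigenvalues have opposite signs, so H is indefinite: a saddle point.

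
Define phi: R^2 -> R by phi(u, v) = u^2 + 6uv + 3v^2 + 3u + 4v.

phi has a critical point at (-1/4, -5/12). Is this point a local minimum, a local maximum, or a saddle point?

saddle point

The Hessian of phi is constant: H = [[2, 6], [6, 6]].
det(H) = 2·6 − 6² = -24.
Since det(H) < 0, H is indefinite and the critical point is a saddle point.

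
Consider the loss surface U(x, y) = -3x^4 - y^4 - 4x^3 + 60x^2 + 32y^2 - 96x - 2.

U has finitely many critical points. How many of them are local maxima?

U separates as a function of x plus a function of y, so ∇U=0 decouples.
∂U/∂x = -12(x - 2)(x - 1)(x + 4) = 0 at x ∈ {-4, 1, 2}; ∂U/∂y = -4y(y - 4)(y + 4) = 0 at y ∈ {-4, 0, 4}.
The Hessian is diagonal: diag(U_xx, U_yy). Second derivatives: U_xx(-4)=-360, U_xx(1)=60, U_xx(2)=-72; U_yy(-4)=-128, U_yy(0)=64, U_yy(4)=-128.
Local maxima occur where both diagonal entries negative: (-4, -4), (-4, 4), (2, -4), (2, 4). Count: 4.

4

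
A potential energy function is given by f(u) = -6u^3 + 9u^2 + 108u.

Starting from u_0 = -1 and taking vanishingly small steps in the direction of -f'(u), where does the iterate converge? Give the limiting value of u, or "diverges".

-2

f'(u) = -18(u - 3)(u + 2), so f'(-1) = 72.
Gradient descent moves in the -f' direction, i.e. u is decreasing.
The nearest critical point in that direction is u = -2, where f'' = 90 > 0 (a local minimum). The iterate converges there.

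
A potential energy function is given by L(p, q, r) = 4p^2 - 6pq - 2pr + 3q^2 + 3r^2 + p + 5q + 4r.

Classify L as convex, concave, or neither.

L is quadratic, so its Hessian is the constant matrix H = [[8, -6, -2], [-6, 6, 0], [-2, 0, 6]].
Leading principal minors: 8, 12, 48.
All positive ⇒ H ≻ 0 ⇒ convex.

convex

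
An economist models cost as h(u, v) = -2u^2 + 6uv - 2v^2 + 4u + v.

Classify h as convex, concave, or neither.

h is quadratic, so its Hessian is the constant matrix H = [[-4, 6], [6, -4]].
det(H) = -20, tr(H) = -8.
det(H) < 0, so H is indefinite: neither convex nor concave.

neither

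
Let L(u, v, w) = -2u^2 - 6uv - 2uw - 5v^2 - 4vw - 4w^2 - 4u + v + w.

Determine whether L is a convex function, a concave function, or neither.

concave

L is quadratic, so its Hessian is the constant matrix H = [[-4, -6, -2], [-6, -10, -4], [-2, -4, -8]].
Leading principal minors: -4, 4, -24.
Signs alternate −, +, − ⇒ H ≺ 0 ⇒ concave.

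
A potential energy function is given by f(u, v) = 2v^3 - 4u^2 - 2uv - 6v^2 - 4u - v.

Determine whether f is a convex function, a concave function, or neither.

neither

The term 2v^3 is cubic, so the Hessian is not constant.
∂²f/∂v² = 12v - 12, which takes both signs as v varies (negative for sufficiently negative v). A diagonal entry of the Hessian changing sign means the Hessian is neither positive- nor negative-semidefinite on all of R^2.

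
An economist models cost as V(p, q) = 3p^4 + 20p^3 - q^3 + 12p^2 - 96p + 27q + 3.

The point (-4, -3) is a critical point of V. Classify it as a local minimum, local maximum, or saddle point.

local minimum

The mixed partial ∂²V/∂p∂q is 0, so the Hessian at any point is diag(V_pp, V_qq) = diag(12(3p^2 + 10p + 2), -6q).
At (-4, -3): H = diag(120, 18).
Both eigenvalues are positive, so H is positive definite: a local minimum.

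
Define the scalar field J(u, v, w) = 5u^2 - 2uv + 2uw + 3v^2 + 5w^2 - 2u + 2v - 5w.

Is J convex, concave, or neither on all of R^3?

J is quadratic, so its Hessian is the constant matrix H = [[10, -2, 2], [-2, 6, 0], [2, 0, 10]].
Leading principal minors: 10, 56, 536.
All positive ⇒ H ≻ 0 ⇒ convex.

convex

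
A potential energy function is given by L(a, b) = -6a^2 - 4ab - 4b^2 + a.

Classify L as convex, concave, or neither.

L is quadratic, so its Hessian is the constant matrix H = [[-12, -4], [-4, -8]].
det(H) = 80, tr(H) = -20.
det(H) > 0 and tr(H) < 0, so H is negative definite everywhere: concave.

concave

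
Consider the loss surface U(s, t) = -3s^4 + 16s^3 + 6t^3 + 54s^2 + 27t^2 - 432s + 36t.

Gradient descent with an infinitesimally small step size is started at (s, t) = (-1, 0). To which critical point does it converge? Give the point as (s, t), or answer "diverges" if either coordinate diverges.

U is separable, so gradient descent decouples: s follows -∂U/∂s, t follows -∂U/∂t.
∂U/∂s = -12(s - 4)(s - 3)(s + 3); at s=-1 this is -480, so s increases.
∂U/∂t = 18(t + 1)(t + 2); at t=0 this is 36, so t decreases.
s converges to its nearest critical value 3 (a local min of the s-part); t converges to -1. The iterate converges to (3, -1).

(3, -1)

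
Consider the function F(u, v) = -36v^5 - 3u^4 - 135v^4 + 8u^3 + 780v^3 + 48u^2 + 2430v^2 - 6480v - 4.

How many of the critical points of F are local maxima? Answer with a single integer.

F separates as a function of u plus a function of v, so ∇F=0 decouples.
∂F/∂u = -12u(u - 4)(u + 2) = 0 at u ∈ {-2, 0, 4}; ∂F/∂v = -180(v - 3)(v - 1)(v + 3)(v + 4) = 0 at v ∈ {-4, -3, 1, 3}.
The Hessian is diagonal: diag(F_uu, F_vv). Second derivatives: F_uu(-2)=-144, F_uu(0)=96, F_uu(4)=-288; F_vv(-4)=6300, F_vv(-3)=-4320, F_vv(1)=7200, F_vv(3)=-15120.
Local maxima occur where both diagonal entries negative: (-2, -3), (-2, 3), (4, -3), (4, 3). Count: 4.

4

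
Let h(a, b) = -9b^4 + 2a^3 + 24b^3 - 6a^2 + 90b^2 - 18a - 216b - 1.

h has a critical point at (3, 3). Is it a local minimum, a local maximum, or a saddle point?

saddle point

The mixed partial ∂²h/∂a∂b is 0, so the Hessian at any point is diag(h_aa, h_bb) = diag(12(a - 1), 36(-3b^2 + 4b + 5)).
At (3, 3): H = diag(24, -360).
The eigenvalues have opposite signs, so H is indefinite: a saddle point.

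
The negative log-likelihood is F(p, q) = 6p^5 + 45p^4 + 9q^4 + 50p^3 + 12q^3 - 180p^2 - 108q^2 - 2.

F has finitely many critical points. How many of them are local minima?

4

F separates as a function of p plus a function of q, so ∇F=0 decouples.
∂F/∂p = 30p(p - 1)(p + 3)(p + 4) = 0 at p ∈ {-4, -3, 0, 1}; ∂F/∂q = 36q(q - 2)(q + 3) = 0 at q ∈ {-3, 0, 2}.
The Hessian is diagonal: diag(F_pp, F_qq). Second derivatives: F_pp(-4)=-600, F_pp(-3)=360, F_pp(0)=-360, F_pp(1)=600; F_qq(-3)=540, F_qq(0)=-216, F_qq(2)=360.
Local minima occur where both diagonal entries positive: (-3, -3), (-3, 2), (1, -3), (1, 2). Count: 4.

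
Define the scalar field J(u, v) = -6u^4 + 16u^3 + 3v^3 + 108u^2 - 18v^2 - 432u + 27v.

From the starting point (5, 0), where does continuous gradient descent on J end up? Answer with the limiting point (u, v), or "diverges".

J is separable, so gradient descent decouples: u follows -∂J/∂u, v follows -∂J/∂v.
∂J/∂u = -24(u - 3)(u - 2)(u + 3); at u=5 this is -1152, so u increases.
∂J/∂v = 9(v - 3)(v - 1); at v=0 this is 27, so v decreases.
The u-coordinate has no critical point in that direction and runs off to infinity.

diverges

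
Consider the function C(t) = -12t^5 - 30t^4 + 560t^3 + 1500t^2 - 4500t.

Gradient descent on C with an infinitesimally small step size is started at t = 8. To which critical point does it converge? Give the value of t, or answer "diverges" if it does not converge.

diverges

C'(t) = -60(t - 5)(t - 1)(t + 3)(t + 5), so C'(8) = -180180.
Gradient descent moves in the -C' direction, i.e. t is increasing.
There is no critical point above t=8, and C' keeps the same sign, so the iterate runs off to +∞.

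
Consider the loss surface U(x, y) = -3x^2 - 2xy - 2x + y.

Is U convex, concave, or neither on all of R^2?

U is quadratic, so its Hessian is the constant matrix H = [[-6, -2], [-2, 0]].
det(H) = -4, tr(H) = -6.
det(H) < 0, so H is indefinite: neither convex nor concave.

neither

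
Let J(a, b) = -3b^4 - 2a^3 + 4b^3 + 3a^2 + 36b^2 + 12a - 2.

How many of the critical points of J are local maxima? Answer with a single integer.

2

J separates as a function of a plus a function of b, so ∇J=0 decouples.
∂J/∂a = -6(a - 2)(a + 1) = 0 at a ∈ {-1, 2}; ∂J/∂b = -12b(b - 3)(b + 2) = 0 at b ∈ {-2, 0, 3}.
The Hessian is diagonal: diag(J_aa, J_bb). Second derivatives: J_aa(-1)=18, J_aa(2)=-18; J_bb(-2)=-120, J_bb(0)=72, J_bb(3)=-180.
Local maxima occur where both diagonal entries negative: (2, -2), (2, 3). Count: 2.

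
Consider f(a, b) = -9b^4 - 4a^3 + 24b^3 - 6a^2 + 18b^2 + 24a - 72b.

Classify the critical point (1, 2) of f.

The mixed partial ∂²f/∂a∂b is 0, so the Hessian at any point is diag(f_aa, f_bb) = diag(-12(2a + 1), 36(-3b^2 + 4b + 1)).
At (1, 2): H = diag(-36, -108).
Both eigenvalues are negative, so H is negative definite: a local maximum.

local maximum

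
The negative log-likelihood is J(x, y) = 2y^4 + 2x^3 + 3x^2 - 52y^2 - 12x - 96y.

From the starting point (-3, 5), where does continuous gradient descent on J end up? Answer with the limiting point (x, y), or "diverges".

diverges

J is separable, so gradient descent decouples: x follows -∂J/∂x, y follows -∂J/∂y.
∂J/∂x = 6(x - 1)(x + 2); at x=-3 this is 24, so x decreases.
∂J/∂y = 8(y - 4)(y + 1)(y + 3); at y=5 this is 384, so y decreases.
The x-coordinate has no critical point in that direction and runs off to infinity.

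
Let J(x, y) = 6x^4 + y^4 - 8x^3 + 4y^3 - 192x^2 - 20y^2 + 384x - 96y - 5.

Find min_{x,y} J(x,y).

J(x,y) separates as P(x) + Q(y) − 5, so its minimum is min P + min Q − 5.
P'(x) = 24(x - 4)(x - 1)(x + 4) vanishes at x ∈ {-4, 1, 4}; Q'(y) = 4(y - 3)(y + 2)(y + 4) vanishes at y ∈ {-4, -2, 3}.
Local minima of P (where P''>0): P(-4)=-2560, P(4)=-512. Local minima of Q: Q(-4)=64, Q(3)=-279.
So the global minimum of J is P(-4) + Q(3) − 5 = -2560 − 279 − 5 = -2844, attained at (-4, 3).

-2844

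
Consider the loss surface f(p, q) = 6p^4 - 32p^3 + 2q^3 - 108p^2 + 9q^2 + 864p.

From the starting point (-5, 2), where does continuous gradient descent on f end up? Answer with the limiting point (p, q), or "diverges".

f is separable, so gradient descent decouples: p follows -∂f/∂p, q follows -∂f/∂q.
∂f/∂p = 24(p - 4)(p - 3)(p + 3); at p=-5 this is -3456, so p increases.
∂f/∂q = 6q(q + 3); at q=2 this is 60, so q decreases.
p converges to its nearest critical value -3 (a local min of the p-part); q converges to 0. The iterate converges to (-3, 0).

(-3, 0)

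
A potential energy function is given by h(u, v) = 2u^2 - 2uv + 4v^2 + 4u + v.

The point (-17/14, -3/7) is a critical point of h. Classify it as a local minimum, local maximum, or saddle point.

The Hessian of h is constant: H = [[4, -2], [-2, 8]].
det(H) = 4·8 − (-2)² = 28.
det(H) > 0 and tr(H) = 12 > 0, so H is positive definite and the point is a local minimum.

local minimum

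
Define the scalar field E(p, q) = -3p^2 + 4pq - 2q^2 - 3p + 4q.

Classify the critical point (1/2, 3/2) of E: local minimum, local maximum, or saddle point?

local maximum

The Hessian of E is constant: H = [[-6, 4], [4, -4]].
det(H) = (-6)·(-4) − 4² = 8.
det(H) > 0 and tr(H) = -10 < 0, so H is negative definite and the point is a local maximum.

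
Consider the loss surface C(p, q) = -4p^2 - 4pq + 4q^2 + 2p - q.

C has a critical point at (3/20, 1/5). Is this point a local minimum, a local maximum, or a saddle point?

saddle point

The Hessian of C is constant: H = [[-8, -4], [-4, 8]].
det(H) = (-8)·8 − (-4)² = -80.
Since det(H) < 0, H is indefinite and the critical point is a saddle point.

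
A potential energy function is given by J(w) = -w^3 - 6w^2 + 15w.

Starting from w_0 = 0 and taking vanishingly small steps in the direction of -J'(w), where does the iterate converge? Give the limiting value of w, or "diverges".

-5

J'(w) = -3(w - 1)(w + 5), so J'(0) = 15.
Gradient descent moves in the -J' direction, i.e. w is decreasing.
The nearest critical point in that direction is w = -5, where J'' = 18 > 0 (a local minimum). The iterate converges there.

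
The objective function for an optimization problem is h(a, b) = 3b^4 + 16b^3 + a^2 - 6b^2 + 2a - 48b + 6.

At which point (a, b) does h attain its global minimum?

(-1, -4)

h(a,b) separates as P(a) + Q(b) + 6, so its minimum is min P + min Q + 6.
P'(a) = 2a + 2 vanishes at a ∈ {-1}; Q'(b) = 12(b - 1)(b + 1)(b + 4) vanishes at b ∈ {-4, -1, 1}.
Local minima of P (where P''>0): P(-1)=-1. Local minima of Q: Q(-4)=-160, Q(1)=-35.
So the global minimum of h is P(-1) + Q(-4) + 6 = -1 − 160 + 6 = -155, attained at (-1, -4).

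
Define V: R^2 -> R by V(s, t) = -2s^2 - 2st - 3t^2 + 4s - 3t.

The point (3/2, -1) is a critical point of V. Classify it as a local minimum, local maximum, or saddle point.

The Hessian of V is constant: H = [[-4, -2], [-2, -6]].
det(H) = (-4)·(-6) − (-2)² = 20.
det(H) > 0 and tr(H) = -10 < 0, so H is negative definite and the point is a local maximum.

local maximum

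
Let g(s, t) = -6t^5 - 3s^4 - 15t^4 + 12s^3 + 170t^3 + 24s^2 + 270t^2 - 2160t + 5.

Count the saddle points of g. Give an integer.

6

g separates as a function of s plus a function of t, so ∇g=0 decouples.
∂g/∂s = -12s(s - 4)(s + 1) = 0 at s ∈ {-1, 0, 4}; ∂g/∂t = -30(t - 3)(t - 2)(t + 3)(t + 4) = 0 at t ∈ {-4, -3, 2, 3}.
The Hessian is diagonal: diag(g_ss, g_tt). Second derivatives: g_ss(-1)=-60, g_ss(0)=48, g_ss(4)=-240; g_tt(-4)=1260, g_tt(-3)=-900, g_tt(2)=900, g_tt(3)=-1260.
Saddle points occur where the two diagonal entries have opposite signs: (-1, -4), (-1, 2), (0, -3), (0, 3), (4, -4), (4, 2). Count: 6.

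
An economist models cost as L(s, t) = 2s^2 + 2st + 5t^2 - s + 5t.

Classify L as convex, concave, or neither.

L is quadratic, so its Hessian is the constant matrix H = [[4, 2], [2, 10]].
det(H) = 36, tr(H) = 14.
det(H) > 0 and tr(H) > 0, so H is positive definite everywhere: convex.

convex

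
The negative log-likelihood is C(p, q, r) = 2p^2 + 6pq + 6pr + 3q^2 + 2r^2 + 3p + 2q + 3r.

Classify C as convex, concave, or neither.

neither

C is quadratic, so its Hessian is the constant matrix H = [[4, 6, 6], [6, 6, 0], [6, 0, 4]].
Leading principal minors: 4, -12, -264.
Neither pattern holds ⇒ H is indefinite ⇒ neither convex nor concave.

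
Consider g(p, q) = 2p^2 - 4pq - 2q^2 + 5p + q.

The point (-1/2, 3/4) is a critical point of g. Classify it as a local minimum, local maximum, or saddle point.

saddle point

The Hessian of g is constant: H = [[4, -4], [-4, -4]].
det(H) = 4·(-4) − (-4)² = -32.
Since det(H) < 0, H is indefinite and the critical point is a saddle point.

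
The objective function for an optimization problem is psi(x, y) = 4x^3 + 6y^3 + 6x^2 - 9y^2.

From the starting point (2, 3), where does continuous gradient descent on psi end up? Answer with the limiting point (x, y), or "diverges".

(0, 1)

psi is separable, so gradient descent decouples: x follows -∂psi/∂x, y follows -∂psi/∂y.
∂psi/∂x = 12x(x + 1); at x=2 this is 72, so x decreases.
∂psi/∂y = 18y(y - 1); at y=3 this is 108, so y decreases.
x converges to its nearest critical value 0 (a local min of the x-part); y converges to 1. The iterate converges to (0, 1).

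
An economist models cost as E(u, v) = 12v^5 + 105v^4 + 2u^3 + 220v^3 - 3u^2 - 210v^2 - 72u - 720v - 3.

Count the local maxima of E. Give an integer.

E separates as a function of u plus a function of v, so ∇E=0 decouples.
∂E/∂u = 6(u - 4)(u + 3) = 0 at u ∈ {-3, 4}; ∂E/∂v = 60(v - 1)(v + 1)(v + 3)(v + 4) = 0 at v ∈ {-4, -3, -1, 1}.
The Hessian is diagonal: diag(E_uu, E_vv). Second derivatives: E_uu(-3)=-42, E_uu(4)=42; E_vv(-4)=-900, E_vv(-3)=480, E_vv(-1)=-720, E_vv(1)=2400.
Local maxima occur where both diagonal entries negative: (-3, -4), (-3, -1). Count: 2.

2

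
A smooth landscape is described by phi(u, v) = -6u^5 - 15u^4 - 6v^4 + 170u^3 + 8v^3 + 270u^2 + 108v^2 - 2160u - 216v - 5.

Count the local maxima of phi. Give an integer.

4

phi separates as a function of u plus a function of v, so ∇phi=0 decouples.
∂phi/∂u = -30(u - 3)(u - 2)(u + 3)(u + 4) = 0 at u ∈ {-4, -3, 2, 3}; ∂phi/∂v = -24(v - 3)(v - 1)(v + 3) = 0 at v ∈ {-3, 1, 3}.
The Hessian is diagonal: diag(phi_uu, phi_vv). Second derivatives: phi_uu(-4)=1260, phi_uu(-3)=-900, phi_uu(2)=900, phi_uu(3)=-1260; phi_vv(-3)=-576, phi_vv(1)=192, phi_vv(3)=-288.
Local maxima occur where both diagonal entries negative: (-3, -3), (-3, 3), (3, -3), (3, 3). Count: 4.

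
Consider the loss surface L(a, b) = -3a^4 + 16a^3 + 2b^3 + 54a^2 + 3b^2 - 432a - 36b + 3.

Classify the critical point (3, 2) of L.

local minimum

The mixed partial ∂²L/∂a∂b is 0, so the Hessian at any point is diag(L_aa, L_bb) = diag(12(-3a^2 + 8a + 9), 6(2b + 1)).
At (3, 2): H = diag(72, 30).
Both eigenvalues are positive, so H is positive definite: a local minimum.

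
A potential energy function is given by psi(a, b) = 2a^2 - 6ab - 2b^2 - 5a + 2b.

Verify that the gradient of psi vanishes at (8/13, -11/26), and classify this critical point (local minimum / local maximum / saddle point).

saddle point

∇psi = (4a - 6b - 5, -6a - 4b + 2); substituting (8/13, -11/26) gives ∇psi = (0, 0), so (8/13, -11/26) is indeed a critical point.
The Hessian of psi is constant: H = [[4, -6], [-6, -4]].
det(H) = 4·(-4) − (-6)² = -52.
Since det(H) < 0, H is indefinite and the critical point is a saddle point.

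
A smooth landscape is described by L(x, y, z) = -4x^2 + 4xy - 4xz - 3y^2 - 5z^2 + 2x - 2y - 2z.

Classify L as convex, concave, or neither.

L is quadratic, so its Hessian is the constant matrix H = [[-8, 4, -4], [4, -6, 0], [-4, 0, -10]].
Leading principal minors: -8, 32, -224.
Signs alternate −, +, − ⇒ H ≺ 0 ⇒ concave.

concave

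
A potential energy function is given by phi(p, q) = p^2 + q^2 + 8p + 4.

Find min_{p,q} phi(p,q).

-12

phi(p,q) separates as A(p) + B(q) + 4, so its minimum is min A + min B + 4.
A'(p) = 2p + 8 vanishes at p ∈ {-4}; B'(q) = 2q vanishes at q ∈ {0}.
Local minima of A (where A''>0): A(-4)=-16. Local minima of B: B(0)=0.
So the global minimum of phi is A(-4) + B(0) + 4 = -16 + 0 + 4 = -12, attained at (-4, 0).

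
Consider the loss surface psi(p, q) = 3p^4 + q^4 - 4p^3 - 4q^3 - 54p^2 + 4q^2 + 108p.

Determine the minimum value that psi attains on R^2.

psi(p,q) separates as A(p) + B(q), so its minimum is min A + min B.
A'(p) = 12(p - 3)(p - 1)(p + 3) vanishes at p ∈ {-3, 1, 3}; B'(q) = 4q(q - 2)(q - 1) vanishes at q ∈ {0, 1, 2}.
Local minima of A (where A''>0): A(-3)=-459, A(3)=-27. Local minima of B: B(0)=0, B(2)=0.
So the global minimum of psi is A(-3) + B(0) = -459 + 0 = -459, attained at (-3, 0).

-459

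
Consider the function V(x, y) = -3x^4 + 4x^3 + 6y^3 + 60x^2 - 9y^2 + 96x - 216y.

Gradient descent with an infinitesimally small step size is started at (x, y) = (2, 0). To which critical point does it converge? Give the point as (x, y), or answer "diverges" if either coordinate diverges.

(-1, 4)

V is separable, so gradient descent decouples: x follows -∂V/∂x, y follows -∂V/∂y.
∂V/∂x = -12(x - 4)(x + 1)(x + 2); at x=2 this is 288, so x decreases.
∂V/∂y = 18(y - 4)(y + 3); at y=0 this is -216, so y increases.
x converges to its nearest critical value -1 (a local min of the x-part); y converges to 4. The iterate converges to (-1, 4).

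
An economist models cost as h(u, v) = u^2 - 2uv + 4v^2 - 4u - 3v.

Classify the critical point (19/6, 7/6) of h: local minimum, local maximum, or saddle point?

The Hessian of h is constant: H = [[2, -2], [-2, 8]].
det(H) = 2·8 − (-2)² = 12.
det(H) > 0 and tr(H) = 10 > 0, so H is positive definite and the point is a local minimum.

local minimum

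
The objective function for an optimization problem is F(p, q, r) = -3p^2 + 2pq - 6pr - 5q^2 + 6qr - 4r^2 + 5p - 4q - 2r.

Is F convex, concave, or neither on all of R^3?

concave

F is quadratic, so its Hessian is the constant matrix H = [[-6, 2, -6], [2, -10, 6], [-6, 6, -8]].
Leading principal minors: -6, 56, -16.
Signs alternate −, +, − ⇒ H ≺ 0 ⇒ concave.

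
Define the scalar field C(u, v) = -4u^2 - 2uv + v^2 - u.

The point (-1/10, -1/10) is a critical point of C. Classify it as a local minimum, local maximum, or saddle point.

The Hessian of C is constant: H = [[-8, -2], [-2, 2]].
det(H) = (-8)·2 − (-2)² = -20.
Since det(H) < 0, H is indefinite and the critical point is a saddle point.

saddle point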